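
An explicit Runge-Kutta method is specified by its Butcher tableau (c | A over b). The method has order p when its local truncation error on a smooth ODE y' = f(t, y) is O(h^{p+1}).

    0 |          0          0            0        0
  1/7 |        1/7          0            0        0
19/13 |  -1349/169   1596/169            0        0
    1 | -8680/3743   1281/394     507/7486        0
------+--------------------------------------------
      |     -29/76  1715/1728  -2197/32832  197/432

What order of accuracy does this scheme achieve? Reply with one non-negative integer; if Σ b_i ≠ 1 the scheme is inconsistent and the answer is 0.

b = (-29/76, 1715/1728, -2197/32832, 197/432)
c = (0, 1/7, 19/13, 1)
Ac = (0, 0, 228/169, 111/197)
Σ b_i: (-29/76)·1 + 1715/1728·1 + (-2197/32832)·1 + 197/432·1 = 1 ✓
b·c: 1715/1728·1/7 + (-2197/32832)·19/13 + 197/432·1 = 1/2 ✓
b·c²: 1715/1728·1/49 + (-2197/32832)·361/169 + 197/432·1 = 1/3 ✓
b·Ac: (-2197/32832)·228/169 + 197/432·111/197 = 1/6 ✓
b·c³: 1715/1728·1/343 + (-2197/32832)·6859/2197 + 197/432·1 = 1/4 ✓
b·(c∘Ac): (-2197/32832)·4332/2197 + 197/432·111/197 = 1/8 ✓
b·Ac²: (-2197/32832)·228/1183 + 197/432·291/1379 = 1/12 ✓
b·A²c: 197/432·18/197 = 1/24 ✓; 4 stages ⇒ order 4.

4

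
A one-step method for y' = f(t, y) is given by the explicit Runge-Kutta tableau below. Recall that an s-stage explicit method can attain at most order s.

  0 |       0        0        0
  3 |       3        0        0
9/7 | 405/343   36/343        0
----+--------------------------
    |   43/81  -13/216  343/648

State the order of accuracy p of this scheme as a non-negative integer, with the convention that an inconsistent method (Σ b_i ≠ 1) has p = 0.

3

b = (43/81, -13/216, 343/648)
c = (0, 3, 9/7)
Ac = (0, 0, 108/343)
Σ b_i: 43/81·1 + (-13/216)·1 + 343/648·1 = 1 ✓
b·c: (-13/216)·3 + 343/648·9/7 = 1/2 ✓
b·c²: (-13/216)·9 + 343/648·81/49 = 1/3 ✓
b·Ac: 343/648·108/343 = 1/6 ✓; 3 stages ⇒ order 3.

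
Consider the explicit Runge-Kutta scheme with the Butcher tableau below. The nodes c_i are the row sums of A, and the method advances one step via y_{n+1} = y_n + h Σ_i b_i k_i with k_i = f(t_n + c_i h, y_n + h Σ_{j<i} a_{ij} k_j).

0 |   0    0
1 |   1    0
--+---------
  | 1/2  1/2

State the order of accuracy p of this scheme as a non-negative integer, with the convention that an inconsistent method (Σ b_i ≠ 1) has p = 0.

2

b = (1/2, 1/2)
c = (0, 1)
Σ b_i: 1/2·1 + 1/2·1 = 1 ✓
b·c: 1/2·1 = 1/2 ✓; 2 stages ⇒ order 2.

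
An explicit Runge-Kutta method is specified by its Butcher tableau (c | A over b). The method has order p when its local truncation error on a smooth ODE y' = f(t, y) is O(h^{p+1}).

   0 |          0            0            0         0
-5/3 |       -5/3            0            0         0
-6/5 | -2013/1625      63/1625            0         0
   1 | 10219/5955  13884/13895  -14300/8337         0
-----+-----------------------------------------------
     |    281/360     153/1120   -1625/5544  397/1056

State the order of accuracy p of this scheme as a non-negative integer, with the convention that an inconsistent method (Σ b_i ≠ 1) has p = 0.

b = (281/360, 153/1120, -1625/5544, 397/1056)
c = (0, -5/3, -6/5, 1)
Ac = (0, 0, -21/325, 156/397)
Σ b_i: 281/360·1 + 153/1120·1 + (-1625/5544)·1 + 397/1056·1 = 1 ✓
b·c: 153/1120·(-5/3) + (-1625/5544)·(-6/5) + 397/1056·1 = 1/2 ✓
b·c²: 153/1120·25/9 + (-1625/5544)·36/25 + 397/1056·1 = 1/3 ✓
b·Ac: (-1625/5544)·(-21/325) + 397/1056·156/397 = 1/6 ✓
b·c³: 153/1120·(-125/27) + (-1625/5544)·(-216/125) + 397/1056·1 = 1/4 ✓
b·(c∘Ac): (-1625/5544)·126/1625 + 397/1056·156/397 = 1/8 ✓
b·Ac²: (-1625/5544)·7/65 + 397/1056·364/1191 = 1/12 ✓
b·A²c: 397/1056·44/397 = 1/24 ✓; 4 stages ⇒ order 4.

4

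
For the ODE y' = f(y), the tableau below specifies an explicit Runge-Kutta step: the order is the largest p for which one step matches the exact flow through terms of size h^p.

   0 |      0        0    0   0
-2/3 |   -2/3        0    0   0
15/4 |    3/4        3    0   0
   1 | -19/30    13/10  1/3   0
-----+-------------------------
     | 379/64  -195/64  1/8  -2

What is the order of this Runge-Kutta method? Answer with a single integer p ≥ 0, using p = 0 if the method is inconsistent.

2

b = (379/64, -195/64, 1/8, -2)
c = (0, -2/3, 15/4, 1)
Ac = (0, 0, -2, 23/60)
Σ b_i: 379/64·1 + (-195/64)·1 + 1/8·1 + (-2)·1 = 1 ✓
b·c: (-195/64)·(-2/3) + 1/8·15/4 + (-2)·1 = 1/2 ✓
b·c²: (-195/64)·4/9 + 1/8·225/16 + (-2)·1 = -613/384 ≠ 1/3 ⇒ order 2.
b·Ac: 1/8·(-2) + (-2)·23/60 = -61/60 ≠ 1/6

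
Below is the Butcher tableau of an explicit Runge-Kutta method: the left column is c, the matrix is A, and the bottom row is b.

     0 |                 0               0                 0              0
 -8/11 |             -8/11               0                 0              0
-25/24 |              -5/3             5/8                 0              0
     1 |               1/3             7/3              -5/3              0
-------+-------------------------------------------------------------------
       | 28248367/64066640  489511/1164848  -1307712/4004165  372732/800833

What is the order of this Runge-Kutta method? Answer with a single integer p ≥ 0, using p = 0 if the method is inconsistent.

b = (28248367/64066640, 489511/1164848, -1307712/4004165, 372732/800833)
c = (0, -8/11, -25/24, 1)
Ac = (0, 0, -5/11, 31/792)
Σ b_i: 28248367/64066640·1 + 489511/1164848·1 + (-1307712/4004165)·1 + 372732/800833·1 = 1 ✓
b·c: 489511/1164848·(-8/11) + (-1307712/4004165)·(-25/24) + 372732/800833·1 = 1/2 ✓
b·c²: 489511/1164848·64/121 + (-1307712/4004165)·625/576 + 372732/800833·1 = 1/3 ✓
b·Ac: (-1307712/4004165)·(-5/11) + 372732/800833·31/792 = 1/6 ✓
b·c³: 489511/1164848·(-512/1331) + (-1307712/4004165)·(-15625/13824) + 372732/800833·1 = 426801565/634259736 ≠ 1/4 ⇒ order 3.
b·(c∘Ac): (-1307712/4004165)·125/264 + 372732/800833·31/792 = -7210309/52854978 ≠ 1/8
b·Ac²: (-1307712/4004165)·40/121 + 372732/800833·(-120077/209088) = -476017811/1268519472 ≠ 1/12
b·A²c: 372732/800833·25/33 = 3106100/8809163 ≠ 1/24

3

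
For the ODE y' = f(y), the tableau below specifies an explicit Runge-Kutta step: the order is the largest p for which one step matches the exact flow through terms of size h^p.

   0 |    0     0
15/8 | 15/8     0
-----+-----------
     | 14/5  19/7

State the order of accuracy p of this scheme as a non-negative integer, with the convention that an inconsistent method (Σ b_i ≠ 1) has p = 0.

b = (14/5, 19/7)
c = (0, 15/8)
Σ b_i: 14/5·1 + 19/7·1 = 193/35 ≠ 1 ⇒ order 0.

0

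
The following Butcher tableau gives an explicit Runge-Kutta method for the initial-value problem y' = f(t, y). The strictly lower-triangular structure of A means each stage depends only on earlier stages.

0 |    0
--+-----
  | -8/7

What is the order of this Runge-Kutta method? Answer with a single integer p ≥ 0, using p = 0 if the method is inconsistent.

b = (-8/7)
c = (0)
Σ b_i: (-8/7)·1 = -8/7 ≠ 1 ⇒ order 0.

0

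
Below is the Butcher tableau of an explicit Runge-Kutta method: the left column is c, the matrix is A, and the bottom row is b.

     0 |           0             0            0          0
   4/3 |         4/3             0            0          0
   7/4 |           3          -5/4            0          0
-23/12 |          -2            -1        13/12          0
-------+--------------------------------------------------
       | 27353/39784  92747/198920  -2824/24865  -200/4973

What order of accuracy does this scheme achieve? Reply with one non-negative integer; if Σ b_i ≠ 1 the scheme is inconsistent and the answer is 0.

b = (27353/39784, 92747/198920, -2824/24865, -200/4973)
c = (0, 4/3, 7/4, -23/12)
Ac = (0, 0, -5/3, 9/16)
Σ b_i: 27353/39784·1 + 92747/198920·1 + (-2824/24865)·1 + (-200/4973)·1 = 1 ✓
b·c: 92747/198920·4/3 + (-2824/24865)·7/4 + (-200/4973)·(-23/12) = 1/2 ✓
b·c²: 92747/198920·16/9 + (-2824/24865)·49/16 + (-200/4973)·529/144 = 1/3 ✓
b·Ac: (-2824/24865)·(-5/3) + (-200/4973)·9/16 = 1/6 ✓
b·c³: 92747/198920·64/27 + (-2824/24865)·343/64 + (-200/4973)·(-12167/1728) = 139585/179028 ≠ 1/4 ⇒ order 3.
b·(c∘Ac): (-2824/24865)·(-35/12) + (-200/4973)·(-69/64) = 44711/119352 ≠ 1/8
b·Ac²: (-2824/24865)·(-20/9) + (-200/4973)·887/576 = 7577/39784 ≠ 1/12
b·A²c: (-200/4973)·(-65/36) = 3250/44757 ≠ 1/24

3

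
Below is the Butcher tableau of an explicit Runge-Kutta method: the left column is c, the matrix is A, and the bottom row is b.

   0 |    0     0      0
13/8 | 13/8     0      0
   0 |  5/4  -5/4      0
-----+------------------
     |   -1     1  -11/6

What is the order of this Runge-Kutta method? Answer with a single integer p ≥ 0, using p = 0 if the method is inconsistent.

0

b = (-1, 1, -11/6)
c = (0, 13/8, 0)
Ac = (0, 0, -65/32)
Σ b_i: (-1)·1 + 1·1 + (-11/6)·1 = -11/6 ≠ 1 ⇒ order 0.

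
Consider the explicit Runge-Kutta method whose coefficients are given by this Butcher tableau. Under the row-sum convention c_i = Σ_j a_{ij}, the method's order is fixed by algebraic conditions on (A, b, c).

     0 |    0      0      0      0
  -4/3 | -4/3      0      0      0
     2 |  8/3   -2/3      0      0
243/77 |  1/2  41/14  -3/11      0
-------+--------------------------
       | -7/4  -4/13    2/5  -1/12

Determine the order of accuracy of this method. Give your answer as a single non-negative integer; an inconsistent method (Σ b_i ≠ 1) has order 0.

0

b = (-7/4, -4/13, 2/5, -1/12)
c = (0, -4/3, 2, 243/77)
Ac = (0, 0, 8/9, -1028/231)
Σ b_i: (-7/4)·1 + (-4/13)·1 + 2/5·1 + (-1/12)·1 = -679/390 ≠ 1 ⇒ order 0.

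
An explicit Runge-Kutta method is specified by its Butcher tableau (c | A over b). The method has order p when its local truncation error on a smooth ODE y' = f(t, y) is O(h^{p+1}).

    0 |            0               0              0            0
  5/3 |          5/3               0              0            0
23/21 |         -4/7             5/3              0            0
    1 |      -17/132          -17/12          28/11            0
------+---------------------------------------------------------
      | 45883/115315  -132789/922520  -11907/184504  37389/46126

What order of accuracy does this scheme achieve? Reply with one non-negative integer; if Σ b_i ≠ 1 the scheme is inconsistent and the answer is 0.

b = (45883/115315, -132789/922520, -11907/184504, 37389/46126)
c = (0, 5/3, 23/21, 1)
Ac = (0, 0, 25/9, 169/396)
Σ b_i: 45883/115315·1 + (-132789/922520)·1 + (-11907/184504)·1 + 37389/46126·1 = 1 ✓
b·c: (-132789/922520)·5/3 + (-11907/184504)·23/21 + 37389/46126·1 = 1/2 ✓
b·c²: (-132789/922520)·25/9 + (-11907/184504)·529/441 + 37389/46126·1 = 1/3 ✓
b·Ac: (-11907/184504)·25/9 + 37389/46126·169/396 = 1/6 ✓
b·c³: (-132789/922520)·125/27 + (-11907/184504)·12167/9261 + 37389/46126·1 = 172619/2905938 ≠ 1/4 ⇒ order 3.
b·(c∘Ac): (-11907/184504)·575/189 + 37389/46126·169/396 = 41401/276756 ≠ 1/8
b·Ac²: (-11907/184504)·125/27 + 37389/46126·(-7333/8316) = -2945291/2905938 ≠ 1/12
b·A²c: 37389/46126·700/99 = 396550/69189 ≠ 1/24

3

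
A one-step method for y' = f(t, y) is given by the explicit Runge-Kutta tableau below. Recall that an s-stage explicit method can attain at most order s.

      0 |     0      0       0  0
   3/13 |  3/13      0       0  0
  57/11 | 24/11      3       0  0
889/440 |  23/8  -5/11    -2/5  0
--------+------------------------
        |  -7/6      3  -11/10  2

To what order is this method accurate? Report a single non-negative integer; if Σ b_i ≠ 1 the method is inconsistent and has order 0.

0

b = (-7/6, 3, -11/10, 2)
c = (0, 3/13, 57/11, 889/440)
Ac = (0, 0, 9/13, -1557/715)
Σ b_i: (-7/6)·1 + 3·1 + (-11/10)·1 + 2·1 = 41/15 ≠ 1 ⇒ order 0.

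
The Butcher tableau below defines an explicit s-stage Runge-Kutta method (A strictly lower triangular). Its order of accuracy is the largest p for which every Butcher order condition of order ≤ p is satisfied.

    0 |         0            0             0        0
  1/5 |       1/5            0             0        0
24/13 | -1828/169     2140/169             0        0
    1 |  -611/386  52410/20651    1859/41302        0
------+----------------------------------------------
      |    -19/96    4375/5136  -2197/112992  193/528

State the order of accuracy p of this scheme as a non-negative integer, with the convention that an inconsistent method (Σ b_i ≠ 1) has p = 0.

4

b = (-19/96, 4375/5136, -2197/112992, 193/528)
c = (0, 1/5, 24/13, 1)
Ac = (0, 0, 428/169, 114/193)
Σ b_i: (-19/96)·1 + 4375/5136·1 + (-2197/112992)·1 + 193/528·1 = 1 ✓
b·c: 4375/5136·1/5 + (-2197/112992)·24/13 + 193/528·1 = 1/2 ✓
b·c²: 4375/5136·1/25 + (-2197/112992)·576/169 + 193/528·1 = 1/3 ✓
b·Ac: (-2197/112992)·428/169 + 193/528·114/193 = 1/6 ✓
b·c³: 4375/5136·1/125 + (-2197/112992)·13824/2197 + 193/528·1 = 1/4 ✓
b·(c∘Ac): (-2197/112992)·10272/2197 + 193/528·114/193 = 1/8 ✓
b·Ac²: (-2197/112992)·428/845 + 193/528·246/965 = 1/12 ✓
b·A²c: 193/528·22/193 = 1/24 ✓; 4 stages ⇒ order 4.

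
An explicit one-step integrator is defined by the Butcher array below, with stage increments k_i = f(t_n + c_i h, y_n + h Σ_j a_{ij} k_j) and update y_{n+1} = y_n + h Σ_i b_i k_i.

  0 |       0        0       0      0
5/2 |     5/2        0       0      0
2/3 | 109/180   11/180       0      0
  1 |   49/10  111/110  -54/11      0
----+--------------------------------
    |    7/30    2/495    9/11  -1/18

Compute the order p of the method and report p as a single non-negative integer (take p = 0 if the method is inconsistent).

4

b = (7/30, 2/495, 9/11, -1/18)
c = (0, 5/2, 2/3, 1)
Ac = (0, 0, 11/72, -3/4)
Σ b_i: 7/30·1 + 2/495·1 + 9/11·1 + (-1/18)·1 = 1 ✓
b·c: 2/495·5/2 + 9/11·2/3 + (-1/18)·1 = 1/2 ✓
b·c²: 2/495·25/4 + 9/11·4/9 + (-1/18)·1 = 1/3 ✓
b·Ac: 9/11·11/72 + (-1/18)·(-3/4) = 1/6 ✓
b·c³: 2/495·125/8 + 9/11·8/27 + (-1/18)·1 = 1/4 ✓
b·(c∘Ac): 9/11·11/108 + (-1/18)·(-3/4) = 1/8 ✓
b·Ac²: 9/11·55/144 + (-1/18)·33/8 = 1/12 ✓
b·A²c: (-1/18)·(-3/4) = 1/24 ✓; 4 stages ⇒ order 4.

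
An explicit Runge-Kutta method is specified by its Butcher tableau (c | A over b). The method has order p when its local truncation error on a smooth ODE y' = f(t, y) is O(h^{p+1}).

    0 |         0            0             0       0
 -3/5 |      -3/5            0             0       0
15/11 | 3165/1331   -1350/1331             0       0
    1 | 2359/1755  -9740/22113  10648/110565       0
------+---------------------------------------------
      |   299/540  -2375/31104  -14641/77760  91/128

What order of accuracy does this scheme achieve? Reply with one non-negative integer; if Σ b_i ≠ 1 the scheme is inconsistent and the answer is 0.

b = (299/540, -2375/31104, -14641/77760, 91/128)
c = (0, -3/5, 15/11, 1)
Ac = (0, 0, 810/1331, 36/91)
Σ b_i: 299/540·1 + (-2375/31104)·1 + (-14641/77760)·1 + 91/128·1 = 1 ✓
b·c: (-2375/31104)·(-3/5) + (-14641/77760)·15/11 + 91/128·1 = 1/2 ✓
b·c²: (-2375/31104)·9/25 + (-14641/77760)·225/121 + 91/128·1 = 1/3 ✓
b·Ac: (-14641/77760)·810/1331 + 91/128·36/91 = 1/6 ✓
b·c³: (-2375/31104)·(-27/125) + (-14641/77760)·3375/1331 + 91/128·1 = 1/4 ✓
b·(c∘Ac): (-14641/77760)·12150/14641 + 91/128·36/91 = 1/8 ✓
b·Ac²: (-14641/77760)·(-486/1331) + 91/128·4/195 = 1/12 ✓
b·A²c: 91/128·16/273 = 1/24 ✓; 4 stages ⇒ order 4.

4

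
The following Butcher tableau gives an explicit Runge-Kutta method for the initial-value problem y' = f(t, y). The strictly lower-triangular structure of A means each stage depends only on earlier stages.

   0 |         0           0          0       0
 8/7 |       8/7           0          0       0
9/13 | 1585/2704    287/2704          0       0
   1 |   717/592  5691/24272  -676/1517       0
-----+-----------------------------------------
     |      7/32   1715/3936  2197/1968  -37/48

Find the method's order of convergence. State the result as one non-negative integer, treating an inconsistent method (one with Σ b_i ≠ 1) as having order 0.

b = (7/32, 1715/3936, 2197/1968, -37/48)
c = (0, 8/7, 9/13, 1)
Ac = (0, 0, 41/338, -3/74)
Σ b_i: 7/32·1 + 1715/3936·1 + 2197/1968·1 + (-37/48)·1 = 1 ✓
b·c: 1715/3936·8/7 + 2197/1968·9/13 + (-37/48)·1 = 1/2 ✓
b·c²: 1715/3936·64/49 + 2197/1968·81/169 + (-37/48)·1 = 1/3 ✓
b·Ac: 2197/1968·41/338 + (-37/48)·(-3/74) = 1/6 ✓
b·c³: 1715/3936·512/343 + 2197/1968·729/2197 + (-37/48)·1 = 1/4 ✓
b·(c∘Ac): 2197/1968·369/4394 + (-37/48)·(-3/74) = 1/8 ✓
b·Ac²: 2197/1968·164/1183 + (-37/48)·24/259 = 1/12 ✓
b·A²c: (-37/48)·(-2/37) = 1/24 ✓; 4 stages ⇒ order 4.

4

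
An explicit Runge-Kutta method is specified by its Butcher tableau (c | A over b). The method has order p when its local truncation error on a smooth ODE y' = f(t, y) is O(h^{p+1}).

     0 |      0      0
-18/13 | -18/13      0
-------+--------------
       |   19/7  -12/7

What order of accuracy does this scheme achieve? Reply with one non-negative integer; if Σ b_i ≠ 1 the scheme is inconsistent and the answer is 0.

1

b = (19/7, -12/7)
c = (0, -18/13)
Σ b_i: 19/7·1 + (-12/7)·1 = 1 ✓
b·c: (-12/7)·(-18/13) = 216/91 ≠ 1/2 ⇒ order 1.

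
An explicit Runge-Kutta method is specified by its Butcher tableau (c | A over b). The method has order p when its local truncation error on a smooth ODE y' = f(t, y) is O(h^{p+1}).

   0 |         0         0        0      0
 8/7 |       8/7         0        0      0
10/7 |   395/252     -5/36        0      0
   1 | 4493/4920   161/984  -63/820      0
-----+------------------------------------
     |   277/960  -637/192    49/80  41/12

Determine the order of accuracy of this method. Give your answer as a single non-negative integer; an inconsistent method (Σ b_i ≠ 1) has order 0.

4

b = (277/960, -637/192, 49/80, 41/12)
c = (0, 8/7, 10/7, 1)
Ac = (0, 0, -10/63, 19/246)
Σ b_i: 277/960·1 + (-637/192)·1 + 49/80·1 + 41/12·1 = 1 ✓
b·c: (-637/192)·8/7 + 49/80·10/7 + 41/12·1 = 1/2 ✓
b·c²: (-637/192)·64/49 + 49/80·100/49 + 41/12·1 = 1/3 ✓
b·Ac: 49/80·(-10/63) + 41/12·19/246 = 1/6 ✓
b·c³: (-637/192)·512/343 + 49/80·1000/343 + 41/12·1 = 1/4 ✓
b·(c∘Ac): 49/80·(-100/441) + 41/12·19/246 = 1/8 ✓
b·Ac²: 49/80·(-80/441) + 41/12·7/123 = 1/12 ✓
b·A²c: 41/12·1/82 = 1/24 ✓; 4 stages ⇒ order 4.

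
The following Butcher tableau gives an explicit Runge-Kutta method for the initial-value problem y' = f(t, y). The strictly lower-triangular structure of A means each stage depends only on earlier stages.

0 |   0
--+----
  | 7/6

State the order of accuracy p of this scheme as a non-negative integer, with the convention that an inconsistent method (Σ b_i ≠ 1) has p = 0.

b = (7/6)
c = (0)
Σ b_i: 7/6·1 = 7/6 ≠ 1 ⇒ order 0.

0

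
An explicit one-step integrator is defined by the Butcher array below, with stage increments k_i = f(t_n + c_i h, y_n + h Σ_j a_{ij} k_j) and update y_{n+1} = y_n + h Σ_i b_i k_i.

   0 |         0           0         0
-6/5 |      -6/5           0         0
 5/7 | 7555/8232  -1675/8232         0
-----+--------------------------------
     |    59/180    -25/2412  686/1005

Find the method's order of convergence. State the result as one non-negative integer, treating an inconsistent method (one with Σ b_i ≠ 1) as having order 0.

3

b = (59/180, -25/2412, 686/1005)
c = (0, -6/5, 5/7)
Ac = (0, 0, 335/1372)
Σ b_i: 59/180·1 + (-25/2412)·1 + 686/1005·1 = 1 ✓
b·c: (-25/2412)·(-6/5) + 686/1005·5/7 = 1/2 ✓
b·c²: (-25/2412)·36/25 + 686/1005·25/49 = 1/3 ✓
b·Ac: 686/1005·335/1372 = 1/6 ✓; 3 stages ⇒ order 3.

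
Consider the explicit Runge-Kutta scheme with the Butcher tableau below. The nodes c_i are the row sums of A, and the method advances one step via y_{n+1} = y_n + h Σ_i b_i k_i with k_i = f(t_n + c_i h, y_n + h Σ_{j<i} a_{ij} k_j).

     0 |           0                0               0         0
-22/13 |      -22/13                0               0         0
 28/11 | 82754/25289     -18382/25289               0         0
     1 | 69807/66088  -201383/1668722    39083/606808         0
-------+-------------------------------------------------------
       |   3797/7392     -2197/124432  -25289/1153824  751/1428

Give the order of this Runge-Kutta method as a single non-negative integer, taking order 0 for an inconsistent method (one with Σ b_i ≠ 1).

b = (3797/7392, -2197/124432, -25289/1153824, 751/1428)
c = (0, -22/13, 28/11, 1)
Ac = (0, 0, 2828/2299, 553/1502)
Σ b_i: 3797/7392·1 + (-2197/124432)·1 + (-25289/1153824)·1 + 751/1428·1 = 1 ✓
b·c: (-2197/124432)·(-22/13) + (-25289/1153824)·28/11 + 751/1428·1 = 1/2 ✓
b·c²: (-2197/124432)·484/169 + (-25289/1153824)·784/121 + 751/1428·1 = 1/3 ✓
b·Ac: (-25289/1153824)·2828/2299 + 751/1428·553/1502 = 1/6 ✓
b·c³: (-2197/124432)·(-10648/2197) + (-25289/1153824)·21952/1331 + 751/1428·1 = 1/4 ✓
b·(c∘Ac): (-25289/1153824)·79184/25289 + 751/1428·553/1502 = 1/8 ✓
b·Ac²: (-25289/1153824)·(-5656/2717) + 751/1428·700/9763 = 1/12 ✓
b·A²c: 751/1428·119/1502 = 1/24 ✓; 4 stages ⇒ order 4.

4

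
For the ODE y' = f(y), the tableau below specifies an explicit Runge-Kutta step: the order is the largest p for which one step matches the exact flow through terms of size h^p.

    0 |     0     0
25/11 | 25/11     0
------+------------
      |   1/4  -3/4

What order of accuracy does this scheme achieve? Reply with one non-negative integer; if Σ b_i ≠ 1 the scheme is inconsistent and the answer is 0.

0

b = (1/4, -3/4)
c = (0, 25/11)
Σ b_i: 1/4·1 + (-3/4)·1 = -1/2 ≠ 1 ⇒ order 0.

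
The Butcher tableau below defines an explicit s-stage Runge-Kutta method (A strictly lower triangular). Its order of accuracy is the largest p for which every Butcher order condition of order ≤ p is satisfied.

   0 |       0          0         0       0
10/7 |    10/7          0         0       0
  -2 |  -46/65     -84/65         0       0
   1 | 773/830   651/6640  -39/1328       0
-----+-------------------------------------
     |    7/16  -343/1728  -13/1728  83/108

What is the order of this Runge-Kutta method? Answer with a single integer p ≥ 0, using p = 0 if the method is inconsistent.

4

b = (7/16, -343/1728, -13/1728, 83/108)
c = (0, 10/7, -2, 1)
Ac = (0, 0, -24/13, 33/166)
Σ b_i: 7/16·1 + (-343/1728)·1 + (-13/1728)·1 + 83/108·1 = 1 ✓
b·c: (-343/1728)·10/7 + (-13/1728)·(-2) + 83/108·1 = 1/2 ✓
b·c²: (-343/1728)·100/49 + (-13/1728)·4 + 83/108·1 = 1/3 ✓
b·Ac: (-13/1728)·(-24/13) + 83/108·33/166 = 1/6 ✓
b·c³: (-343/1728)·1000/343 + (-13/1728)·(-8) + 83/108·1 = 1/4 ✓
b·(c∘Ac): (-13/1728)·48/13 + 83/108·33/166 = 1/8 ✓
b·Ac²: (-13/1728)·(-240/91) + 83/108·48/581 = 1/12 ✓
b·A²c: 83/108·9/166 = 1/24 ✓; 4 stages ⇒ order 4.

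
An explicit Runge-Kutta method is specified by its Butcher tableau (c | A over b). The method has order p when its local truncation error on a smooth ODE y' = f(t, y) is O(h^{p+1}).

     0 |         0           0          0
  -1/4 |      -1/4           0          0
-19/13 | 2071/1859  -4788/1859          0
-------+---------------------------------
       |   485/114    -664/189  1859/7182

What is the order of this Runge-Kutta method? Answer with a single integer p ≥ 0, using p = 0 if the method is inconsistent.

3

b = (485/114, -664/189, 1859/7182)
c = (0, -1/4, -19/13)
Ac = (0, 0, 1197/1859)
Σ b_i: 485/114·1 + (-664/189)·1 + 1859/7182·1 = 1 ✓
b·c: (-664/189)·(-1/4) + 1859/7182·(-19/13) = 1/2 ✓
b·c²: (-664/189)·1/16 + 1859/7182·361/169 = 1/3 ✓
b·Ac: 1859/7182·1197/1859 = 1/6 ✓; 3 stages ⇒ order 3.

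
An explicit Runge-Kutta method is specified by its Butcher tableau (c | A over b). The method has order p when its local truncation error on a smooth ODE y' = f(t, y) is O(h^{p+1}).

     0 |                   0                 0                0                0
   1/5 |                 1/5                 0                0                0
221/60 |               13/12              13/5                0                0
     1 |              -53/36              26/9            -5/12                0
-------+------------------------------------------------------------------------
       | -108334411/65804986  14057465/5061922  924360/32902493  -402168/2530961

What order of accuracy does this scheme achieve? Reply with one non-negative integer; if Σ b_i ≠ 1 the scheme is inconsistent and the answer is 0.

b = (-108334411/65804986, 14057465/5061922, 924360/32902493, -402168/2530961)
c = (0, 1/5, 221/60, 1)
Ac = (0, 0, 13/25, -689/720)
Σ b_i: (-108334411/65804986)·1 + 14057465/5061922·1 + 924360/32902493·1 + (-402168/2530961)·1 = 1 ✓
b·c: 14057465/5061922·1/5 + 924360/32902493·221/60 + (-402168/2530961)·1 = 1/2 ✓
b·c²: 14057465/5061922·1/25 + 924360/32902493·48841/3600 + (-402168/2530961)·1 = 1/3 ✓
b·Ac: 924360/32902493·13/25 + (-402168/2530961)·(-689/720) = 1/6 ✓
b·c³: 14057465/5061922·1/125 + 924360/32902493·10793861/216000 + (-402168/2530961)·1 = 5773089139/4555729800 ≠ 1/4 ⇒ order 3.
b·(c∘Ac): 924360/32902493·2873/1500 + (-402168/2530961)·(-689/720) = 78156221/379644150 ≠ 1/8
b·Ac²: 924360/32902493·13/125 + (-402168/2530961)·(-239213/43200) = 160872121/182229192 ≠ 1/12
b·A²c: (-402168/2530961)·(-13/60) = 435682/12654805 ≠ 1/24

3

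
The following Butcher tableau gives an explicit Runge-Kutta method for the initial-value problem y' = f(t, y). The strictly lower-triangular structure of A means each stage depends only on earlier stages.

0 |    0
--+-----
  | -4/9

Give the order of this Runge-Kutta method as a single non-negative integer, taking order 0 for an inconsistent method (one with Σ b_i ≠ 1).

0

b = (-4/9)
c = (0)
Σ b_i: (-4/9)·1 = -4/9 ≠ 1 ⇒ order 0.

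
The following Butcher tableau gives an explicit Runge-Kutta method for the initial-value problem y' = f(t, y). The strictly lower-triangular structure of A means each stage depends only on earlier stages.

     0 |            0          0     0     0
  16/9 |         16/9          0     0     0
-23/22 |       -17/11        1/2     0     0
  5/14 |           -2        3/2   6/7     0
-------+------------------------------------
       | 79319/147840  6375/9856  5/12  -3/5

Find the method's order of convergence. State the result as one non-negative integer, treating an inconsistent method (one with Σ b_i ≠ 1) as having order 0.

2

b = (79319/147840, 6375/9856, 5/12, -3/5)
c = (0, 16/9, -23/22, 5/14)
Ac = (0, 0, 8/9, 409/231)
Σ b_i: 79319/147840·1 + 6375/9856·1 + 5/12·1 + (-3/5)·1 = 1 ✓
b·c: 6375/9856·16/9 + 5/12·(-23/22) + (-3/5)·5/14 = 1/2 ✓
b·c²: 6375/9856·256/81 + 5/12·529/484 + (-3/5)·25/196 = 6206425/2561328 ≠ 1/3 ⇒ order 2.
b·Ac: 5/12·8/9 + (-3/5)·409/231 = -7193/10395 ≠ 1/6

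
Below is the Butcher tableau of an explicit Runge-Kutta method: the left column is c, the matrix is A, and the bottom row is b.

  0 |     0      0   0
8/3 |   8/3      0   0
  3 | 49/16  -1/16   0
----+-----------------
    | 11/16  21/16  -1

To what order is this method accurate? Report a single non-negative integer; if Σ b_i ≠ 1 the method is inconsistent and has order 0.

b = (11/16, 21/16, -1)
c = (0, 8/3, 3)
Ac = (0, 0, -1/6)
Σ b_i: 11/16·1 + 21/16·1 + (-1)·1 = 1 ✓
b·c: 21/16·8/3 + (-1)·3 = 1/2 ✓
b·c²: 21/16·64/9 + (-1)·9 = 1/3 ✓
b·Ac: (-1)·(-1/6) = 1/6 ✓; 3 stages ⇒ order 3.

3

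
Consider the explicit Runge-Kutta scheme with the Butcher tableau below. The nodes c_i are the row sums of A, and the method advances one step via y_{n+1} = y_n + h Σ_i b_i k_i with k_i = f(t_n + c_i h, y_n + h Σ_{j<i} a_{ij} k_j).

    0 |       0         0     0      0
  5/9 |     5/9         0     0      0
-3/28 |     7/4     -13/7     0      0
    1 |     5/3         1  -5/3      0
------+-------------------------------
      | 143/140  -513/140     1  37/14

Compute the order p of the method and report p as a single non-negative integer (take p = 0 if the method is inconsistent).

b = (143/140, -513/140, 1, 37/14)
c = (0, 5/9, -3/28, 1)
Ac = (0, 0, -65/63, 185/252)
Σ b_i: 143/140·1 + (-513/140)·1 + 1·1 + 37/14·1 = 1 ✓
b·c: (-513/140)·5/9 + 1·(-3/28) + 37/14·1 = 1/2 ✓
b·c²: (-513/140)·25/81 + 1·9/784 + 37/14·1 = 3583/2352 ≠ 1/3 ⇒ order 2.
b·Ac: 1·(-65/63) + 37/14·185/252 = 3205/3528 ≠ 1/6

2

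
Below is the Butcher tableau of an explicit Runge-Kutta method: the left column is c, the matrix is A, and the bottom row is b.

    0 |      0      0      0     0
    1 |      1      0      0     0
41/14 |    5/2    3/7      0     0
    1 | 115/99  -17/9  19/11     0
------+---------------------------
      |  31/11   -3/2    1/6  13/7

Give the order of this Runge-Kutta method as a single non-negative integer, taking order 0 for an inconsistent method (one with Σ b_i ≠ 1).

b = (31/11, -3/2, 1/6, 13/7)
c = (0, 1, 41/14, 1)
Ac = (0, 0, 3/7, 4393/1386)
Σ b_i: 31/11·1 + (-3/2)·1 + 1/6·1 + 13/7·1 = 772/231 ≠ 1 ⇒ order 0.

0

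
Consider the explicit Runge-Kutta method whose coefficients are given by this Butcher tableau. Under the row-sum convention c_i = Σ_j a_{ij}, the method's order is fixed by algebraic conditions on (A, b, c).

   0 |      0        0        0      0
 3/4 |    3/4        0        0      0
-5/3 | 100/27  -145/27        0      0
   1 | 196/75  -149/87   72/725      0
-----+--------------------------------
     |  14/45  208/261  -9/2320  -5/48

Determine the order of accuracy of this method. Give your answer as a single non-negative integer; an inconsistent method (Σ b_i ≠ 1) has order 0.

b = (14/45, 208/261, -9/2320, -5/48)
c = (0, 3/4, -5/3, 1)
Ac = (0, 0, -145/36, -29/20)
Σ b_i: 14/45·1 + 208/261·1 + (-9/2320)·1 + (-5/48)·1 = 1 ✓
b·c: 208/261·3/4 + (-9/2320)·(-5/3) + (-5/48)·1 = 1/2 ✓
b·c²: 208/261·9/16 + (-9/2320)·25/9 + (-5/48)·1 = 1/3 ✓
b·Ac: (-9/2320)·(-145/36) + (-5/48)·(-29/20) = 1/6 ✓
b·c³: 208/261·27/64 + (-9/2320)·(-125/27) + (-5/48)·1 = 1/4 ✓
b·(c∘Ac): (-9/2320)·725/108 + (-5/48)·(-29/20) = 1/8 ✓
b·Ac²: (-9/2320)·(-145/48) + (-5/48)·(-11/16) = 1/12 ✓
b·A²c: (-5/48)·(-2/5) = 1/24 ✓; 4 stages ⇒ order 4.

4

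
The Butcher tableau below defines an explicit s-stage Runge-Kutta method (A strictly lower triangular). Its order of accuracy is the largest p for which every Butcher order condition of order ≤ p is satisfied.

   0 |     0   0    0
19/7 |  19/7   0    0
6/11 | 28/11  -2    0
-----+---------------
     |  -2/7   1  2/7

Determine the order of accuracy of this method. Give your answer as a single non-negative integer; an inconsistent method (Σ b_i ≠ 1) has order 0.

b = (-2/7, 1, 2/7)
c = (0, 19/7, 6/11)
Ac = (0, 0, -38/7)
Σ b_i: (-2/7)·1 + 1·1 + 2/7·1 = 1 ✓
b·c: 1·19/7 + 2/7·6/11 = 221/77 ≠ 1/2 ⇒ order 1.

1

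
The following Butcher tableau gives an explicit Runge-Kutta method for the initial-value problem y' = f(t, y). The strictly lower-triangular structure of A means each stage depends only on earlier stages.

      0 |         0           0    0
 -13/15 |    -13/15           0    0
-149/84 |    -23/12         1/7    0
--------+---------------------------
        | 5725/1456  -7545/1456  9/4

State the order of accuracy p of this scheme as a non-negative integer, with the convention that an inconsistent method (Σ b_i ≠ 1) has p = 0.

b = (5725/1456, -7545/1456, 9/4)
c = (0, -13/15, -149/84)
Ac = (0, 0, -13/105)
Σ b_i: 5725/1456·1 + (-7545/1456)·1 + 9/4·1 = 1 ✓
b·c: (-7545/1456)·(-13/15) + 9/4·(-149/84) = 1/2 ✓
b·c²: (-7545/1456)·169/225 + 9/4·22201/7056 = 149923/47040 ≠ 1/3 ⇒ order 2.
b·Ac: 9/4·(-13/105) = -39/140 ≠ 1/6

2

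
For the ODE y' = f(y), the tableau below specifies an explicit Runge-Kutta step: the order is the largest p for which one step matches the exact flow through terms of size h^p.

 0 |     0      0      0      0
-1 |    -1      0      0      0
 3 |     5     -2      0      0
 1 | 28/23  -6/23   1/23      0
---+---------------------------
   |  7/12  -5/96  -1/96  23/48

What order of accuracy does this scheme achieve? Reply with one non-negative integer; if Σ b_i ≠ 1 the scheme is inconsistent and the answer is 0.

4

b = (7/12, -5/96, -1/96, 23/48)
c = (0, -1, 3, 1)
Ac = (0, 0, 2, 9/23)
Σ b_i: 7/12·1 + (-5/96)·1 + (-1/96)·1 + 23/48·1 = 1 ✓
b·c: (-5/96)·(-1) + (-1/96)·3 + 23/48·1 = 1/2 ✓
b·c²: (-5/96)·1 + (-1/96)·9 + 23/48·1 = 1/3 ✓
b·Ac: (-1/96)·2 + 23/48·9/23 = 1/6 ✓
b·c³: (-5/96)·(-1) + (-1/96)·27 + 23/48·1 = 1/4 ✓
b·(c∘Ac): (-1/96)·6 + 23/48·9/23 = 1/8 ✓
b·Ac²: (-1/96)·(-2) + 23/48·3/23 = 1/12 ✓
b·A²c: 23/48·2/23 = 1/24 ✓; 4 stages ⇒ order 4.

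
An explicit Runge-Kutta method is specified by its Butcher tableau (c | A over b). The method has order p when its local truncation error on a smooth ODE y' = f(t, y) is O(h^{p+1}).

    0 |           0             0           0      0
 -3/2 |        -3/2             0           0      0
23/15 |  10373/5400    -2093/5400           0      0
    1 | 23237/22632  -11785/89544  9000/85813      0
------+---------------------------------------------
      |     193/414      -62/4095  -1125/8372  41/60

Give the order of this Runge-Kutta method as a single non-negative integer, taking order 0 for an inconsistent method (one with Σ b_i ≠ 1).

b = (193/414, -62/4095, -1125/8372, 41/60)
c = (0, -3/2, 23/15, 1)
Ac = (0, 0, 2093/3600, 235/656)
Σ b_i: 193/414·1 + (-62/4095)·1 + (-1125/8372)·1 + 41/60·1 = 1 ✓
b·c: (-62/4095)·(-3/2) + (-1125/8372)·23/15 + 41/60·1 = 1/2 ✓
b·c²: (-62/4095)·9/4 + (-1125/8372)·529/225 + 41/60·1 = 1/3 ✓
b·Ac: (-1125/8372)·2093/3600 + 41/60·235/656 = 1/6 ✓
b·c³: (-62/4095)·(-27/8) + (-1125/8372)·12167/3375 + 41/60·1 = 1/4 ✓
b·(c∘Ac): (-1125/8372)·48139/54000 + 41/60·235/656 = 1/8 ✓
b·Ac²: (-1125/8372)·(-2093/2400) + 41/60·(-65/1312) = 1/12 ✓
b·A²c: 41/60·5/82 = 1/24 ✓; 4 stages ⇒ order 4.

4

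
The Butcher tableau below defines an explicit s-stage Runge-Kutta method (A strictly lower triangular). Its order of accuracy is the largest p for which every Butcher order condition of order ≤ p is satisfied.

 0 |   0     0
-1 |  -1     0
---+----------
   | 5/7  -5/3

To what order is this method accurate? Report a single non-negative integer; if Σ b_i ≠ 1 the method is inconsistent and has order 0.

0

b = (5/7, -5/3)
c = (0, -1)
Σ b_i: 5/7·1 + (-5/3)·1 = -20/21 ≠ 1 ⇒ order 0.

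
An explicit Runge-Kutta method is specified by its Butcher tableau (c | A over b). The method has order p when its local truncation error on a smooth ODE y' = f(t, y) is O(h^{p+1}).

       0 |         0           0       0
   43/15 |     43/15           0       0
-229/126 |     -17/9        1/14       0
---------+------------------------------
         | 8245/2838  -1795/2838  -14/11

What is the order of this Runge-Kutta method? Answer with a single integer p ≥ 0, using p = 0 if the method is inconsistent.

2

b = (8245/2838, -1795/2838, -14/11)
c = (0, 43/15, -229/126)
Ac = (0, 0, 43/210)
Σ b_i: 8245/2838·1 + (-1795/2838)·1 + (-14/11)·1 = 1 ✓
b·c: (-1795/2838)·43/15 + (-14/11)·(-229/126) = 1/2 ✓
b·c²: (-1795/2838)·1849/225 + (-14/11)·52441/15876 = -293191/31185 ≠ 1/3 ⇒ order 2.
b·Ac: (-14/11)·43/210 = -43/165 ≠ 1/6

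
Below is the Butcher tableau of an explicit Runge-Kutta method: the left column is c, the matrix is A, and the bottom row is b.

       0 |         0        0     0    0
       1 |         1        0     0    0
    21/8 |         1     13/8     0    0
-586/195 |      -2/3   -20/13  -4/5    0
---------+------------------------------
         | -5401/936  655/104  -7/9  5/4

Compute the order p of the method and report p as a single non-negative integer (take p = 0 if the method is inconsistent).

2

b = (-5401/936, 655/104, -7/9, 5/4)
c = (0, 1, 21/8, -586/195)
Ac = (0, 0, 13/8, -473/130)
Σ b_i: (-5401/936)·1 + 655/104·1 + (-7/9)·1 + 5/4·1 = 1 ✓
b·c: 655/104·1 + (-7/9)·21/8 + 5/4·(-586/195) = 1/2 ✓
b·c²: 655/104·1 + (-7/9)·441/64 + 5/4·343396/38025 = 5951221/486720 ≠ 1/3 ⇒ order 2.
b·Ac: (-7/9)·13/8 + 5/4·(-473/130) = -680/117 ≠ 1/6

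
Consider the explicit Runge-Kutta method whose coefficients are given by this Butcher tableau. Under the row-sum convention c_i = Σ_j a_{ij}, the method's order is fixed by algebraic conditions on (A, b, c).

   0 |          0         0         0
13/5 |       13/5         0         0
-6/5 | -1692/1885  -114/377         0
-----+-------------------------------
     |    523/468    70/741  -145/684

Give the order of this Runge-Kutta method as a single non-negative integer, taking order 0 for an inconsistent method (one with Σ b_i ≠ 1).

b = (523/468, 70/741, -145/684)
c = (0, 13/5, -6/5)
Ac = (0, 0, -114/145)
Σ b_i: 523/468·1 + 70/741·1 + (-145/684)·1 = 1 ✓
b·c: 70/741·13/5 + (-145/684)·(-6/5) = 1/2 ✓
b·c²: 70/741·169/25 + (-145/684)·36/25 = 1/3 ✓
b·Ac: (-145/684)·(-114/145) = 1/6 ✓; 3 stages ⇒ order 3.

3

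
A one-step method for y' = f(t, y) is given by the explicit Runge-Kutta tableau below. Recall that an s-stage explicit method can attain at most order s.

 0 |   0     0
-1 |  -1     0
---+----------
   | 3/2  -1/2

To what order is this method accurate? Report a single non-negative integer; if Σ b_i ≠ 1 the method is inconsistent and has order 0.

2

b = (3/2, -1/2)
c = (0, -1)
Σ b_i: 3/2·1 + (-1/2)·1 = 1 ✓
b·c: (-1/2)·(-1) = 1/2 ✓; 2 stages ⇒ order 2.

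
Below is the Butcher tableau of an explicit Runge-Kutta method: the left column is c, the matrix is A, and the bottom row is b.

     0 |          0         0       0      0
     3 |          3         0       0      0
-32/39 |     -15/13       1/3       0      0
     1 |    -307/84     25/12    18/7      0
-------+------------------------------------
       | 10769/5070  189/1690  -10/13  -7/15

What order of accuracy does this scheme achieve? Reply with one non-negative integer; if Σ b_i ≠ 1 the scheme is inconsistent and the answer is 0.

2

b = (10769/5070, 189/1690, -10/13, -7/15)
c = (0, 3, -32/39, 1)
Ac = (0, 0, 1, 1507/364)
Σ b_i: 10769/5070·1 + 189/1690·1 + (-10/13)·1 + (-7/15)·1 = 1 ✓
b·c: 189/1690·3 + (-10/13)·(-32/39) + (-7/15)·1 = 1/2 ✓
b·c²: 189/1690·9 + (-10/13)·1024/1521 + (-7/15)·1 = 4343/197730 ≠ 1/3 ⇒ order 2.
b·Ac: (-10/13)·1 + (-7/15)·1507/364 = -2107/780 ≠ 1/6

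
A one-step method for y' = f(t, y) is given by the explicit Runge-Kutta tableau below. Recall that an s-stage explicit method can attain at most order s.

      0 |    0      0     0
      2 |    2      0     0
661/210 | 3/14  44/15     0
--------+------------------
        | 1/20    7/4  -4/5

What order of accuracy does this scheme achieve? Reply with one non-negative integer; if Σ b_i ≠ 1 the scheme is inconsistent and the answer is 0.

1

b = (1/20, 7/4, -4/5)
c = (0, 2, 661/210)
Ac = (0, 0, 88/15)
Σ b_i: 1/20·1 + 7/4·1 + (-4/5)·1 = 1 ✓
b·c: 7/4·2 + (-4/5)·661/210 = 1031/1050 ≠ 1/2 ⇒ order 1.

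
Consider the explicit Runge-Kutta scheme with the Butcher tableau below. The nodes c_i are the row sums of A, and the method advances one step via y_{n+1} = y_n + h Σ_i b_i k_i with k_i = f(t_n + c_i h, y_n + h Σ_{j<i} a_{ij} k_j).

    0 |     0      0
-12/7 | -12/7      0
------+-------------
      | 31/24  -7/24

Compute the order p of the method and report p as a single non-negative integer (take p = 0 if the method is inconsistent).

b = (31/24, -7/24)
c = (0, -12/7)
Σ b_i: 31/24·1 + (-7/24)·1 = 1 ✓
b·c: (-7/24)·(-12/7) = 1/2 ✓; 2 stages ⇒ order 2.

2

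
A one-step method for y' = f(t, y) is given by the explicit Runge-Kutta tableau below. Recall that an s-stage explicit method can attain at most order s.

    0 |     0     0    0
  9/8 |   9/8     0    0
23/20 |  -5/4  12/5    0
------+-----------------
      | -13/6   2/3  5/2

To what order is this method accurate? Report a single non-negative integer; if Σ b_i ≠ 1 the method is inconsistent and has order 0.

b = (-13/6, 2/3, 5/2)
c = (0, 9/8, 23/20)
Ac = (0, 0, 27/10)
Σ b_i: (-13/6)·1 + 2/3·1 + 5/2·1 = 1 ✓
b·c: 2/3·9/8 + 5/2·23/20 = 29/8 ≠ 1/2 ⇒ order 1.

1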